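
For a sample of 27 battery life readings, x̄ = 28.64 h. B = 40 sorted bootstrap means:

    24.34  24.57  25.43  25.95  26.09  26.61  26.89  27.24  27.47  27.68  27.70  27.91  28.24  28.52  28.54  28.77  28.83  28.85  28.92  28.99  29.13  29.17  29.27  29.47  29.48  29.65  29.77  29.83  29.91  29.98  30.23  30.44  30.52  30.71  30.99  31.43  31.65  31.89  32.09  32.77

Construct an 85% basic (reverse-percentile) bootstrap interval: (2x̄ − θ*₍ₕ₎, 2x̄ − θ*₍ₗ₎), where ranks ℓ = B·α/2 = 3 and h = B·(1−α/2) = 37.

(25.63, 31.85)

Percentile endpoints at ranks 3 and 37: θ*₍3₎ = 25.43, θ*₍37₎ = 31.65.
Basic interval reflects these around x̄:
  lower = 2 × 28.64 − 31.65 = 25.63
  upper = 2 × 28.64 − 25.43 = 31.85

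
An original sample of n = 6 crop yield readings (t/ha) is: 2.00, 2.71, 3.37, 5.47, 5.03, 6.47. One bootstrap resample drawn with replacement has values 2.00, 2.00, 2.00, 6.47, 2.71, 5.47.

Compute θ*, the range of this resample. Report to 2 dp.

Range = 6.47 − 2.00 = 4.47

θ* = 4.47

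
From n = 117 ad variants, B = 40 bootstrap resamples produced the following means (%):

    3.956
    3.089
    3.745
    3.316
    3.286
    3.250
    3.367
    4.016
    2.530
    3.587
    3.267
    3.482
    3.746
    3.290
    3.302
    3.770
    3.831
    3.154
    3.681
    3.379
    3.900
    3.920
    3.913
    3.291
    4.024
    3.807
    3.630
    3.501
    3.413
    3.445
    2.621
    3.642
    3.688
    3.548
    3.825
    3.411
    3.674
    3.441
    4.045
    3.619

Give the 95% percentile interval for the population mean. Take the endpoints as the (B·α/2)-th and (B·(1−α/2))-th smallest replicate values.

(2.530, 4.024)

Sorted replicates: 2.530, 2.621, 3.089, 3.154, 3.250, 3.267, 3.286, 3.290, 3.291, 3.302, 3.316, 3.367, 3.379, 3.411, 3.413, 3.441, 3.445, 3.482, 3.501, 3.548, 3.587, 3.619, 3.630, 3.642, 3.674, 3.681, 3.688, 3.745, 3.746, 3.770, 3.807, 3.825, 3.831, 3.900, 3.913, 3.920, 3.956, 4.016, 4.024, 4.045
α = 0.05; lower rank = 40 × 0.025 = 1; upper rank = 40 × 0.975 = 39.
The 1st smallest replicate is 2.530; the 39th is 4.024.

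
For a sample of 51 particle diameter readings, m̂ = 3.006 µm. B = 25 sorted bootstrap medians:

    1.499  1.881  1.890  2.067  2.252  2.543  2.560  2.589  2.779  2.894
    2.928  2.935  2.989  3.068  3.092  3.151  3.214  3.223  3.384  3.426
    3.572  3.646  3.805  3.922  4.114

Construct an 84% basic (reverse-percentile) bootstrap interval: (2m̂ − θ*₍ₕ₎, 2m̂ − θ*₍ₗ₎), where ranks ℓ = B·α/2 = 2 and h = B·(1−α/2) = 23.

Percentile endpoints at ranks 2 and 23: θ*₍2₎ = 1.881, θ*₍23₎ = 3.805.
Basic interval reflects these around m̂:
  lower = 2 × 3.006 − 3.805 = 2.207
  upper = 2 × 3.006 − 1.881 = 4.131

(2.207, 4.131)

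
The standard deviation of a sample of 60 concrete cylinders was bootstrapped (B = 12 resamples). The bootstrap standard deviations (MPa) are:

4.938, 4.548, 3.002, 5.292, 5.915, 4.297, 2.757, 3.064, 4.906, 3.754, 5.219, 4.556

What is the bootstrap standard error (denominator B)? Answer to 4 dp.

Bootstrap SE is the standard deviation of the 12 replicate standard deviations.
Mean of replicates: (4.938 + 4.548 + 3.002 + 5.292 + 5.915 + 4.297 + 2.757 + 3.064 + 4.906 + 3.754 + 5.219 + 4.556) / 12 = 52.24800 / 12 = 4.35400
Sum of squared deviations: (+0.58400)² + (+0.19400)² + (−1.35200)² + (+0.93800)² + (+1.56100)² + (−0.05700)² + (−1.59700)² + (−1.29000)² + (+0.55200)² + (−0.60000)² + (+0.86500)² + (+0.20200)² = 11.19465
Variance = 11.19465 / 12 = 0.93289
SE* = √0.93289

SE* = 0.9659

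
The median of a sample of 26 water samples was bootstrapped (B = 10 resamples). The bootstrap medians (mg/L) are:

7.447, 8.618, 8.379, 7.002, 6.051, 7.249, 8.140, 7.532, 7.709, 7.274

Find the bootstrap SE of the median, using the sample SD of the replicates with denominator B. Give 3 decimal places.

Bootstrap SE is the standard deviation of the 10 replicate medians.
Mean of replicates: (7.447 + 8.618 + 8.379 + 7.002 + 6.051 + 7.249 + 8.140 + 7.532 + 7.709 + 7.274) / 10 = 75.4010 / 10 = 7.5401
Sum of squared deviations: (−0.0931)² + (+1.0779)² + (+0.8389)² + (−0.5381)² + (−1.4891)² + (−0.2911)² + (+0.5999)² + (−0.0081)² + (+0.1689)² + (−0.2661)² = 4.9253
Variance = 4.9253 / 10 = 0.4925
SE* = √0.4925

SE* = 0.702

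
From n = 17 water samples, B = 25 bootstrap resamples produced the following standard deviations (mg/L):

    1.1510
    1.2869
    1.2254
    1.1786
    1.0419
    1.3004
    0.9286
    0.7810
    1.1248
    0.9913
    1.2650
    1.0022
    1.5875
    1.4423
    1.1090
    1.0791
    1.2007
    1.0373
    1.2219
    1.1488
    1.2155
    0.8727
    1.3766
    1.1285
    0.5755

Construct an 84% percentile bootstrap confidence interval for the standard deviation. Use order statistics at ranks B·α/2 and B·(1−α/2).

(0.7810, 1.3766)

Sorted replicates: 0.5755, 0.7810, 0.8727, 0.9286, 0.9913, 1.0022, 1.0373, 1.0419, 1.0791, 1.1090, 1.1248, 1.1285, 1.1488, 1.1510, 1.1786, 1.2007, 1.2155, 1.2219, 1.2254, 1.2650, 1.2869, 1.3004, 1.3766, 1.4423, 1.5875
α = 0.16; lower rank = 25 × 0.080 = 2; upper rank = 25 × 0.920 = 23.
The 2nd smallest replicate is 0.7810; the 23rd is 1.3766.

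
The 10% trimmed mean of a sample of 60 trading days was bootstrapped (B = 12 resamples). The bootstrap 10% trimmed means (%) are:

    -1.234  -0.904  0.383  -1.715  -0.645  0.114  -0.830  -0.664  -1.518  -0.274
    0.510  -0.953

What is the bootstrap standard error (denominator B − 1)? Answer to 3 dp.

SE* = 0.711

Bootstrap SE is the standard deviation of the 12 replicate 10% trimmed means.
Mean of replicates: ((-1.234) + (-0.904) + 0.383 + (-1.715) + (-0.645) + 0.114 + (-0.830) + (-0.664) + (-1.518) + (-0.274) + 0.510 + (-0.953)) / 12 = -7.7300 / 12 = -0.6442
Sum of squared deviations: (−0.5898)² + (−0.2598)² + (+1.0272)² + (−1.0708)² + (−0.0008)² + (+0.7582)² + (−0.1858)² + (−0.0198)² + (−0.8738)² + (+0.3702)² + (+1.1542)² + (−0.3088)² = 5.5550
Variance = 5.5550 / 11 = 0.5050
SE* = √0.5050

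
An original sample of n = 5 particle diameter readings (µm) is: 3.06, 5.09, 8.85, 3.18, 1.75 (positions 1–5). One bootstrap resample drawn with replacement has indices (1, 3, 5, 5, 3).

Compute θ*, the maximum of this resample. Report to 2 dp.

θ* = 8.85

Resample values: 3.06, 8.85, 1.75, 1.75, 8.85.
Maximum = 8.85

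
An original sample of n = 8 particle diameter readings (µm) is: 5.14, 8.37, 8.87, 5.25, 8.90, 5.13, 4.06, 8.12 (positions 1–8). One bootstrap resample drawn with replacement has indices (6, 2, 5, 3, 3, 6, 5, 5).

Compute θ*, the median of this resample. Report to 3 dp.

θ* = 8.870

Resample values: 5.13, 8.37, 8.90, 8.87, 8.87, 5.13, 8.90, 8.90.
Sorted: 5.13, 5.13, 8.37, 8.87, 8.87, 8.90, 8.90, 8.90
Median = average of the two middle values = 8.870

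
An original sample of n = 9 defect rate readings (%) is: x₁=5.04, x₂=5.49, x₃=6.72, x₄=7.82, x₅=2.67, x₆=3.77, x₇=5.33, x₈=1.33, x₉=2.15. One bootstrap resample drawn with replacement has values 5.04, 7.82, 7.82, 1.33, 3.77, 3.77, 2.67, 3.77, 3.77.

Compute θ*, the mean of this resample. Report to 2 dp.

θ* = 4.42

Mean = (5.04 + 7.82 + 7.82 + 1.33 + 3.77 + 3.77 + 2.67 + 3.77 + 3.77) / 9 = 39.760 / 9 = 4.42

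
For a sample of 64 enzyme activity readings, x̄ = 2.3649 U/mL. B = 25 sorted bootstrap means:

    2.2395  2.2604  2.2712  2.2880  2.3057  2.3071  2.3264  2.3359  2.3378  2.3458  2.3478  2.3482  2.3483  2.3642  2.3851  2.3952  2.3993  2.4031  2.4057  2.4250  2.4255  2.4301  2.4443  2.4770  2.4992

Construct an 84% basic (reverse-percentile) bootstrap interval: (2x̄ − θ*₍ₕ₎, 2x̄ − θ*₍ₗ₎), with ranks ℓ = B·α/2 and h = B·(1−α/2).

Percentile endpoints at ranks 2 and 23: θ*₍2₎ = 2.2604, θ*₍23₎ = 2.4443.
Basic interval reflects these around x̄:
  lower = 2 × 2.3649 − 2.4443 = 2.2855
  upper = 2 × 2.3649 − 2.2604 = 2.4694

(2.2855, 2.4694)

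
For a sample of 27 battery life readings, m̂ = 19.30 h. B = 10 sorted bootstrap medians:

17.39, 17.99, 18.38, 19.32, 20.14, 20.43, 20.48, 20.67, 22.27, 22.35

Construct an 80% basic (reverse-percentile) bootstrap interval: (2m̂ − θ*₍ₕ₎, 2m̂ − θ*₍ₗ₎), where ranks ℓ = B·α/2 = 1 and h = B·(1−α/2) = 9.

(16.33, 21.21)

Percentile endpoints at ranks 1 and 9: θ*₍1₎ = 17.39, θ*₍9₎ = 22.27.
Basic interval reflects these around m̂:
  lower = 2 × 19.30 − 22.27 = 16.33
  upper = 2 × 19.30 − 17.39 = 21.21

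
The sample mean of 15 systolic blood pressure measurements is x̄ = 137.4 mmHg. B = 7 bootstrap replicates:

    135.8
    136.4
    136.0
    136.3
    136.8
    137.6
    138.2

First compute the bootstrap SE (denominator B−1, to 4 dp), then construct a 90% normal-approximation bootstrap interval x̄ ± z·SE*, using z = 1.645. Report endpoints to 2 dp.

(135.96, 138.84)

Mean of replicates = 136.7286; sum of squared deviations = 4.6143; SE* = √(4.6143/6) = 0.8770
Margin = 1.645 × 0.8770 = 1.443
Interval: 137.4 ± 1.443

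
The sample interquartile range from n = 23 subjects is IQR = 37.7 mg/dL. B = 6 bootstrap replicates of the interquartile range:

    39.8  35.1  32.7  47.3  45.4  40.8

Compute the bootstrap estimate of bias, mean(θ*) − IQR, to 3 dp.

mean(θ*) = (39.8 + 35.1 + 32.7 + 47.3 + 45.4 + 40.8) / 6 = 40.1833
bias = 40.1833 − 37.7

bias = +2.483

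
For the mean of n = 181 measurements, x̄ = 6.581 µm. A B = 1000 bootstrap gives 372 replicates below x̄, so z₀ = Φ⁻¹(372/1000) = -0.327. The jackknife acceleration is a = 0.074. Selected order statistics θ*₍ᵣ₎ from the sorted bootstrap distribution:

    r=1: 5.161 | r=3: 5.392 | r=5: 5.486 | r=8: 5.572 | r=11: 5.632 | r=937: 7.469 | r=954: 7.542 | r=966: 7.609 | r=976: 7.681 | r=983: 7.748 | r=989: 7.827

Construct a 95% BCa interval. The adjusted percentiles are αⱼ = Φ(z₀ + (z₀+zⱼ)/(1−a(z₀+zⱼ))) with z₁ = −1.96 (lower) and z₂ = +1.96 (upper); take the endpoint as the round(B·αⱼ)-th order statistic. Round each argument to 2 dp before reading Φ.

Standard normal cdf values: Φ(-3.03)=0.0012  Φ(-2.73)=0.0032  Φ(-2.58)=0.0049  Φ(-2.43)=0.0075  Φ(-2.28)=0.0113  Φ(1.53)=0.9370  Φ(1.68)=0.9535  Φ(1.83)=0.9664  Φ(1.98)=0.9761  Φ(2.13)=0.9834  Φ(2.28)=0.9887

(5.632, 7.469)

Lower: z₀ + z₁ = -0.327 + (-1.960) = -2.287; 1 − a(z₀+z₁) = 1 − (0.074)(-2.287) = 1.1692; argument = -0.327 + (-2.287)/1.1692 = -2.2830 → -2.28.
α₁ = Φ(-2.28) = 0.0113; rank = round(1000 × 0.0113) = 11; θ*₍11₎ = 5.632.
Upper: z₀ + z₂ = 1.633; 1 − a(z₀+z₂) = 0.8792; argument = 1.5305 → 1.53; α₂ = 0.9370; rank = 937; θ*₍937₎ = 7.469.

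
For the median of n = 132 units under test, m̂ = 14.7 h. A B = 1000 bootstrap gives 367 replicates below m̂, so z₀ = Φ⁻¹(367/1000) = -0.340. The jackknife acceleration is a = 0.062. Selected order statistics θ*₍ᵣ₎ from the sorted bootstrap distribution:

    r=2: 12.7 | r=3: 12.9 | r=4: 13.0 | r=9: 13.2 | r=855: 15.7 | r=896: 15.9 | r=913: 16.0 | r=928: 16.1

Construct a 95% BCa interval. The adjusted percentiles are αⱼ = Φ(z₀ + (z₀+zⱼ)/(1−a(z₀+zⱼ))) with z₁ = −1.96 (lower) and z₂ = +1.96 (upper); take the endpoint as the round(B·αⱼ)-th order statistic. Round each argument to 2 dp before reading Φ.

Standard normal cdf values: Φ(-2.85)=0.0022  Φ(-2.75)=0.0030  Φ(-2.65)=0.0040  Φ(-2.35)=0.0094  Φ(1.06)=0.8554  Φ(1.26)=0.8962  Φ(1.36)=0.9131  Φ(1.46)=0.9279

Lower: z₀ + z₁ = -0.340 + (-1.960) = -2.300; 1 − a(z₀+z₁) = 1 − (0.062)(-2.300) = 1.1426; argument = -0.340 + (-2.300)/1.1426 = -2.3530 → -2.35.
α₁ = Φ(-2.35) = 0.0094; rank = round(1000 × 0.0094) = 9; θ*₍9₎ = 13.2.
Upper: z₀ + z₂ = 1.620; 1 − a(z₀+z₂) = 0.8996; argument = 1.4609 → 1.46; α₂ = 0.9279; rank = 928; θ*₍928₎ = 16.1.

(13.2, 16.1)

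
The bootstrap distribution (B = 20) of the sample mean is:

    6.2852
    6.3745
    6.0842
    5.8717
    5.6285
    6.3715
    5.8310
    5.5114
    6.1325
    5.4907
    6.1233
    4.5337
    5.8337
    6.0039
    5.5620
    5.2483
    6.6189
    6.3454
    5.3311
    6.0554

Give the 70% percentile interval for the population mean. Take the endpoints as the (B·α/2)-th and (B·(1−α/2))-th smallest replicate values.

Sorted replicates: 4.5337, 5.2483, 5.3311, 5.4907, 5.5114, 5.5620, 5.6285, 5.8310, 5.8337, 5.8717, 6.0039, 6.0554, 6.0842, 6.1233, 6.1325, 6.2852, 6.3454, 6.3715, 6.3745, 6.6189
α = 0.30; lower rank = 20 × 0.150 = 3; upper rank = 20 × 0.850 = 17.
The 3rd smallest replicate is 5.3311; the 17th is 6.3454.

(5.3311, 6.3454)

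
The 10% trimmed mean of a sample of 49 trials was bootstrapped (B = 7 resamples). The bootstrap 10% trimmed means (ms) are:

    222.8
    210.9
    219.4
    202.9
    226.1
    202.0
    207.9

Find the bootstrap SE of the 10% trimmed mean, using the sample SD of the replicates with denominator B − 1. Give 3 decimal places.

SE* = 9.677

Bootstrap SE is the standard deviation of the 7 replicate 10% trimmed means.
Mean of replicates: (222.8 + 210.9 + 219.4 + 202.9 + 226.1 + 202.0 + 207.9) / 7 = 1492.0000 / 7 = 213.1429
Sum of squared deviations: (+9.6571)² + (−2.2429)² + (+6.2571)² + (−10.2429)² + (+12.9571)² + (−11.1429)² + (−5.2429)² = 561.8971
Variance = 561.8971 / 6 = 93.6495
SE* = √93.6495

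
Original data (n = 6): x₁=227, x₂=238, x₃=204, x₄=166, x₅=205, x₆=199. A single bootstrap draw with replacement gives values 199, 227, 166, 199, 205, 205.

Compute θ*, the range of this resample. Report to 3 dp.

Range = 227 − 166 = 61.000

θ* = 61.000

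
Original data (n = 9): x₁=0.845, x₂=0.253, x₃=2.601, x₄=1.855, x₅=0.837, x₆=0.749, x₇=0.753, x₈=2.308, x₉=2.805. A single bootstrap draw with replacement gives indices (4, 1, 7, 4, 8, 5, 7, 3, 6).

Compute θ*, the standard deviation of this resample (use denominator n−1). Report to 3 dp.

θ* = 0.756

Resample values: 1.855, 0.845, 0.753, 1.855, 2.308, 0.837, 0.753, 2.601, 0.749.
Mean = 1.3951; sum of squared deviations = 4.5667
s² = 4.5667 / 8 = 0.5708
s = √0.5708 = 0.756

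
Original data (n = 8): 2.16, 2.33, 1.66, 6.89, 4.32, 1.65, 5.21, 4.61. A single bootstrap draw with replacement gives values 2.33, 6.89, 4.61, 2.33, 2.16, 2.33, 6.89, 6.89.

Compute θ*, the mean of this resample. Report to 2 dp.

Mean = (2.33 + 6.89 + 4.61 + 2.33 + 2.16 + 2.33 + 6.89 + 6.89) / 8 = 34.430 / 8 = 4.30

θ* = 4.30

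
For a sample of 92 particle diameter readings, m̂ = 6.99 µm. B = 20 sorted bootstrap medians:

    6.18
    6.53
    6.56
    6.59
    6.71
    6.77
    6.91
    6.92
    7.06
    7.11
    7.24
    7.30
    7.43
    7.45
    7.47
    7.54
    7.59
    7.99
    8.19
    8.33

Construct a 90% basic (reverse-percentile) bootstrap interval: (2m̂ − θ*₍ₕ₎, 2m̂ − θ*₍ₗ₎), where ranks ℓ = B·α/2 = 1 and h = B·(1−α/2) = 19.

(5.79, 7.80)

Percentile endpoints at ranks 1 and 19: θ*₍1₎ = 6.18, θ*₍19₎ = 8.19.
Basic interval reflects these around m̂:
  lower = 2 × 6.99 − 8.19 = 5.79
  upper = 2 × 6.99 − 6.18 = 7.80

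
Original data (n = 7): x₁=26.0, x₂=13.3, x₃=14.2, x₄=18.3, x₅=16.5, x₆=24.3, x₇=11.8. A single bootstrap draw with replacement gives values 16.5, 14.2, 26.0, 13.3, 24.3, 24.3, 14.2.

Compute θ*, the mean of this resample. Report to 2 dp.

θ* = 18.97

Mean = (16.5 + 14.2 + 26.0 + 13.3 + 24.3 + 24.3 + 14.2) / 7 = 132.80 / 7 = 18.97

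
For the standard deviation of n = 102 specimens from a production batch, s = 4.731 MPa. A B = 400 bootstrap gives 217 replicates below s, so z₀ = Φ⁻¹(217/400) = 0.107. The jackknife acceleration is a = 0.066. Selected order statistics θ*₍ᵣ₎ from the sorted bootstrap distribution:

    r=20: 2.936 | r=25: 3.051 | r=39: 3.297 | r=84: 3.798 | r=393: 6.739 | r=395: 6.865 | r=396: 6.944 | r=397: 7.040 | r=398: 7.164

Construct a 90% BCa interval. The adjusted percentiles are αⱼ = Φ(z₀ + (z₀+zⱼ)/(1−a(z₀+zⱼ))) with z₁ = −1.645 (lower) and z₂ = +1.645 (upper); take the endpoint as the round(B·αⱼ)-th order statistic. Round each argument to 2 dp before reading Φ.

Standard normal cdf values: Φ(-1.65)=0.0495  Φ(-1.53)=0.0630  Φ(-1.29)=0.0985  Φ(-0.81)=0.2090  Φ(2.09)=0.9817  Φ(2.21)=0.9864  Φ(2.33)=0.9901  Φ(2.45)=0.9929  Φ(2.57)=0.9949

Lower: z₀ + z₁ = 0.107 + (-1.645) = -1.538; 1 − a(z₀+z₁) = 1 − (0.066)(-1.538) = 1.1015; argument = 0.107 + (-1.538)/1.1015 = -1.2893 → -1.29.
α₁ = Φ(-1.29) = 0.0985; rank = round(400 × 0.0985) = 39; θ*₍39₎ = 3.297.
Upper: z₀ + z₂ = 1.752; 1 − a(z₀+z₂) = 0.8844; argument = 2.0881 → 2.09; α₂ = 0.9817; rank = 393; θ*₍393₎ = 6.739.

(3.297, 6.739)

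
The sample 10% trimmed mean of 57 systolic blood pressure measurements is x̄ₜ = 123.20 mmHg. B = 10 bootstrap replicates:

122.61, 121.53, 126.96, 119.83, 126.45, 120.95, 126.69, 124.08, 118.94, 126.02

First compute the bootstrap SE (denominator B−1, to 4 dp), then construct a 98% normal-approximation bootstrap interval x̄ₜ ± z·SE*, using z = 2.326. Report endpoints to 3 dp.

(116.141, 130.259)

Mean of replicates = 123.4060; sum of squared deviations = 82.8866; SE* = √(82.8866/9) = 3.0347
Margin = 2.326 × 3.0347 = 7.0587
Interval: 123.20 ± 7.0587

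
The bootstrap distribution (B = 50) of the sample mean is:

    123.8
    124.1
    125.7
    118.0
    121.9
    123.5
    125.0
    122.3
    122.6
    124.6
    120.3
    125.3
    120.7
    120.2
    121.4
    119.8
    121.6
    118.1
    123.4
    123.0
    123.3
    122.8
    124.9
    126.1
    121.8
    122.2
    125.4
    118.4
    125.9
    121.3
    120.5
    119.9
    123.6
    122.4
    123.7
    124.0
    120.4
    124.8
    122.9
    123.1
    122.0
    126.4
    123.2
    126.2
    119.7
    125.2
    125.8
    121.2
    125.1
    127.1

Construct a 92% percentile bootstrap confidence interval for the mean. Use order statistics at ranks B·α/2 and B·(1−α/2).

Sorted replicates: 118.0, 118.1, 118.4, 119.7, 119.8, 119.9, 120.2, 120.3, 120.4, 120.5, 120.7, 121.2, 121.3, 121.4, 121.6, 121.8, 121.9, 122.0, 122.2, 122.3, 122.4, 122.6, 122.8, 122.9, 123.0, 123.1, 123.2, 123.3, 123.4, 123.5, 123.6, 123.7, 123.8, 124.0, 124.1, 124.6, 124.8, 124.9, 125.0, 125.1, 125.2, 125.3, 125.4, 125.7, 125.8, 125.9, 126.1, 126.2, 126.4, 127.1
α = 0.08; lower rank = 50 × 0.040 = 2; upper rank = 50 × 0.960 = 48.
The 2nd smallest replicate is 118.1; the 48th is 126.2.

(118.1, 126.2)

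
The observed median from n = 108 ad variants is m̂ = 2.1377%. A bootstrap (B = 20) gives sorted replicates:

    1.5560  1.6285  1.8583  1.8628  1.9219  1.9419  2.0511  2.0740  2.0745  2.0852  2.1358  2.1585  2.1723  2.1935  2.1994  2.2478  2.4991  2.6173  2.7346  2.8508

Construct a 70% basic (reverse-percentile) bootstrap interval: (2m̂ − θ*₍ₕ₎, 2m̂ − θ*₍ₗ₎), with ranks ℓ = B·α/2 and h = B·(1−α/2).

(1.7763, 2.4171)

Percentile endpoints at ranks 3 and 17: θ*₍3₎ = 1.8583, θ*₍17₎ = 2.4991.
Basic interval reflects these around m̂:
  lower = 2 × 2.1377 − 2.4991 = 1.7763
  upper = 2 × 2.1377 − 1.8583 = 2.4171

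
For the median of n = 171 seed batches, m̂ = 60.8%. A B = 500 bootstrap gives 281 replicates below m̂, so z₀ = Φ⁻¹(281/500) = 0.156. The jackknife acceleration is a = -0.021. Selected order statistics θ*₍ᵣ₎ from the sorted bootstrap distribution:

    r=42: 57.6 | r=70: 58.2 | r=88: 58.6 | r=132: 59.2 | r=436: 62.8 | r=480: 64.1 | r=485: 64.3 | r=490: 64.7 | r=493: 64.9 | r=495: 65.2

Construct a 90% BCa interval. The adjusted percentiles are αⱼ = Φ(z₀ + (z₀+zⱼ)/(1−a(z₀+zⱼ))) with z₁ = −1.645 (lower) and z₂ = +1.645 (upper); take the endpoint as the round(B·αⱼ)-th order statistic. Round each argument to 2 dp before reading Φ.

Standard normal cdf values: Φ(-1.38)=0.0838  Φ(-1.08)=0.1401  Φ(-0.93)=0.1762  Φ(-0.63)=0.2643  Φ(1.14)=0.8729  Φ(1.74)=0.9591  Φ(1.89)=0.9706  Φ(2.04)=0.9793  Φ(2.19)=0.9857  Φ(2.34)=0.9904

Lower: z₀ + z₁ = 0.156 + (-1.645) = -1.489; 1 − a(z₀+z₁) = 1 − (-0.021)(-1.489) = 0.9687; argument = 0.156 + (-1.489)/0.9687 = -1.3811 → -1.38.
α₁ = Φ(-1.38) = 0.0838; rank = round(500 × 0.0838) = 42; θ*₍42₎ = 57.6.
Upper: z₀ + z₂ = 1.801; 1 − a(z₀+z₂) = 1.0378; argument = 1.8914 → 1.89; α₂ = 0.9706; rank = 485; θ*₍485₎ = 64.3.

(57.6, 64.3)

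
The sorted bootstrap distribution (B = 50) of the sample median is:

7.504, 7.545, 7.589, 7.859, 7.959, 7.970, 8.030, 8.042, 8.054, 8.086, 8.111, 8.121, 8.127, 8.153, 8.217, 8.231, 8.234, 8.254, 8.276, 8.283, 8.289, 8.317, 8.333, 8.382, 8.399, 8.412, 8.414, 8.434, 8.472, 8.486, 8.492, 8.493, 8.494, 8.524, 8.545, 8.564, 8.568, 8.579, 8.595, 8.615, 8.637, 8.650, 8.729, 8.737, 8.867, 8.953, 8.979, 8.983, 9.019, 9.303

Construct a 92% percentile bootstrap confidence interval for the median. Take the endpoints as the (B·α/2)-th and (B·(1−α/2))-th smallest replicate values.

α = 0.08; lower rank = 50 × 0.040 = 2; upper rank = 50 × 0.960 = 48.
The 2nd smallest replicate is 7.545; the 48th is 8.983.

(7.545, 8.983)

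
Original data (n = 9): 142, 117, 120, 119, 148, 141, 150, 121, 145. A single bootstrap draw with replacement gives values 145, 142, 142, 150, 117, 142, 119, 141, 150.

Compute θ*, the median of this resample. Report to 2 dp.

Sorted: 117, 119, 141, 142, 142, 142, 145, 150, 150
Median = middle value = 142.00

θ* = 142.00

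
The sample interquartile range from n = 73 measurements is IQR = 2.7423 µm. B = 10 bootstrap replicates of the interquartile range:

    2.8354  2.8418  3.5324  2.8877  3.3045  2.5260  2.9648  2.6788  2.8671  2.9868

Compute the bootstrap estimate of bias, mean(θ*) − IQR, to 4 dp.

bias = +0.2002

mean(θ*) = (2.8354 + 2.8418 + 3.5324 + 2.8877 + 3.3045 + 2.5260 + 2.9648 + 2.6788 + 2.8671 + 2.9868) / 10 = 2.94253
bias = 2.94253 − 2.7423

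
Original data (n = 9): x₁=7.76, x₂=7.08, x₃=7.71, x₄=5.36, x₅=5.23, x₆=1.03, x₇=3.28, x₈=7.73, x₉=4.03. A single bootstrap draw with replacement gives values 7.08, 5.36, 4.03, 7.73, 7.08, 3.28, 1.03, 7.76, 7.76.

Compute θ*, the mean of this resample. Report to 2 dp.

θ* = 5.68

Mean = (7.08 + 5.36 + 4.03 + 7.73 + 7.08 + 3.28 + 1.03 + 7.76 + 7.76) / 9 = 51.110 / 9 = 5.68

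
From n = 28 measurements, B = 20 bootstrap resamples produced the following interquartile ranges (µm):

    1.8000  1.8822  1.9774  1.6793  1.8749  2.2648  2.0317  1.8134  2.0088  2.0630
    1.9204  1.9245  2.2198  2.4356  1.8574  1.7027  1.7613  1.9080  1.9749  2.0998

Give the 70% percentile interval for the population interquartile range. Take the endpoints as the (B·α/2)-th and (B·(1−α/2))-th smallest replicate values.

Sorted replicates: 1.6793, 1.7027, 1.7613, 1.8000, 1.8134, 1.8574, 1.8749, 1.8822, 1.9080, 1.9204, 1.9245, 1.9749, 1.9774, 2.0088, 2.0317, 2.0630, 2.0998, 2.2198, 2.2648, 2.4356
α = 0.30; lower rank = 20 × 0.150 = 3; upper rank = 20 × 0.850 = 17.
The 3rd smallest replicate is 1.7613; the 17th is 2.0998.

(1.7613, 2.0998)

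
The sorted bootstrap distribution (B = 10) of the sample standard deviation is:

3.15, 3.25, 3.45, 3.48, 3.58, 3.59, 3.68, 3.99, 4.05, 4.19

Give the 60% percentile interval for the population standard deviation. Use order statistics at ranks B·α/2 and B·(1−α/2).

α = 0.40; lower rank = 10 × 0.200 = 2; upper rank = 10 × 0.800 = 8.
The 2nd smallest replicate is 3.25; the 8th is 3.99.

(3.25, 3.99)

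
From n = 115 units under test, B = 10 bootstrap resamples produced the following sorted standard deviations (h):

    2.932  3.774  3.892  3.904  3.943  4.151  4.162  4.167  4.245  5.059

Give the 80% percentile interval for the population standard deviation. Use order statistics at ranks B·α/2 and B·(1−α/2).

α = 0.20; lower rank = 10 × 0.100 = 1; upper rank = 10 × 0.900 = 9.
The 1st smallest replicate is 2.932; the 9th is 4.245.

(2.932, 4.245)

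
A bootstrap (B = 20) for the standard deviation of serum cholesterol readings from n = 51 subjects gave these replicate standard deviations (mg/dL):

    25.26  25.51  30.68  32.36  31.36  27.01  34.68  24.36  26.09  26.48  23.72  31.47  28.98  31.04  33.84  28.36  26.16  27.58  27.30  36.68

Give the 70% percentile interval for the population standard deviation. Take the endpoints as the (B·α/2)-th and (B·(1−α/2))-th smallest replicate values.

(25.26, 32.36)

Sorted replicates: 23.72, 24.36, 25.26, 25.51, 26.09, 26.16, 26.48, 27.01, 27.30, 27.58, 28.36, 28.98, 30.68, 31.04, 31.36, 31.47, 32.36, 33.84, 34.68, 36.68
α = 0.30; lower rank = 20 × 0.150 = 3; upper rank = 20 × 0.850 = 17.
The 3rd smallest replicate is 25.26; the 17th is 32.36.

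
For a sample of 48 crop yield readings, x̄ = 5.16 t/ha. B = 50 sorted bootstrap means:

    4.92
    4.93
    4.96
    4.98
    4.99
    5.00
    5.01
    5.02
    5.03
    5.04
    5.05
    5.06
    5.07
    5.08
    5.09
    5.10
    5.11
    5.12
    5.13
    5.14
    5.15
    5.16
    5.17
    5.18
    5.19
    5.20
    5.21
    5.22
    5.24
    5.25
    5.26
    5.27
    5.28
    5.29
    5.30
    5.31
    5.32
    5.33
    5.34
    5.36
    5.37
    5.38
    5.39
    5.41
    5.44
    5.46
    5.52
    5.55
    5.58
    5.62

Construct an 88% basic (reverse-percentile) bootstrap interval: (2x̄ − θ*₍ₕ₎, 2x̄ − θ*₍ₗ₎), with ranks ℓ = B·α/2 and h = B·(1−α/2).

Percentile endpoints at ranks 3 and 47: θ*₍3₎ = 4.96, θ*₍47₎ = 5.52.
Basic interval reflects these around x̄:
  lower = 2 × 5.16 − 5.52 = 4.80
  upper = 2 × 5.16 − 4.96 = 5.36

(4.80, 5.36)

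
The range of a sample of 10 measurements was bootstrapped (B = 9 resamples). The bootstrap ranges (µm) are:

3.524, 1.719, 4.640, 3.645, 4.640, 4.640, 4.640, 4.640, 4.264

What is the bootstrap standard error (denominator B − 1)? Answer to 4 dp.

Bootstrap SE is the standard deviation of the 9 replicate ranges.
Mean of replicates: (3.524 + 1.719 + 4.640 + 3.645 + 4.640 + 4.640 + 4.640 + 4.640 + 4.264) / 9 = 36.35200 / 9 = 4.03911
Sum of squared deviations: (−0.51511)² + (−2.32011)² + (+0.60089)² + (−0.39411)² + (+0.60089)² + (+0.60089)² + (+0.60089)² + (+0.60089)² + (+0.22489)² = 7.65949
Variance = 7.65949 / 8 = 0.95744
SE* = √0.95744

SE* = 0.9785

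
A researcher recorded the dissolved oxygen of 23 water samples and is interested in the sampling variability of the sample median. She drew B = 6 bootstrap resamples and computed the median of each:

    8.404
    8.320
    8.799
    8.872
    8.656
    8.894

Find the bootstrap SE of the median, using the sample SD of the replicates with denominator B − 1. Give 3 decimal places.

Bootstrap SE is the standard deviation of the 6 replicate medians.
Mean of replicates: (8.404 + 8.320 + 8.799 + 8.872 + 8.656 + 8.894) / 6 = 51.9450 / 6 = 8.6575
Sum of squared deviations: (−0.2535)² + (−0.3375)² + (+0.1415)² + (+0.2145)² + (−0.0015)² + (+0.2365)² = 0.3001
Variance = 0.3001 / 5 = 0.0600
SE* = √0.0600

SE* = 0.245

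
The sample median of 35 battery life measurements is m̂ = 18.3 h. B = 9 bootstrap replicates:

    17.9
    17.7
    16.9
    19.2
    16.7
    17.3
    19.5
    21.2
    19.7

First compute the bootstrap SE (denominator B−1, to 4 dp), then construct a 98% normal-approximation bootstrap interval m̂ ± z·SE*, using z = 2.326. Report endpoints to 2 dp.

Mean of replicates = 18.4556; sum of squared deviations = 18.4422; SE* = √(18.4422/8) = 1.5183
Margin = 2.326 × 1.5183 = 3.532
Interval: 18.3 ± 3.532

(14.77, 21.83)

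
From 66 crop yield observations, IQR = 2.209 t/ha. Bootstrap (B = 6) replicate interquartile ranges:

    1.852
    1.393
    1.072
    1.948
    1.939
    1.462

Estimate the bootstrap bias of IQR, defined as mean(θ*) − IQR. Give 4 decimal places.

bias = −0.5980

mean(θ*) = (1.852 + 1.393 + 1.072 + 1.948 + 1.939 + 1.462) / 6 = 1.61100
bias = 1.61100 − 2.209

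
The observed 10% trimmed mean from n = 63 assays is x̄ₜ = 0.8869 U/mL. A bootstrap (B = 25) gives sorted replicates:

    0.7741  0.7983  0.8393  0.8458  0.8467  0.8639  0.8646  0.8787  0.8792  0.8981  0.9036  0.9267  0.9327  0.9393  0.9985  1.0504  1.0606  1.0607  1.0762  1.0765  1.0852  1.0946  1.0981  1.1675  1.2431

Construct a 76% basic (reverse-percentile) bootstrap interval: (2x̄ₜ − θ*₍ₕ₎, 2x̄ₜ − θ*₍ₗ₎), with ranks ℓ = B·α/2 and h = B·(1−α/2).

(0.6792, 0.9345)

Percentile endpoints at ranks 3 and 22: θ*₍3₎ = 0.8393, θ*₍22₎ = 1.0946.
Basic interval reflects these around x̄ₜ:
  lower = 2 × 0.8869 − 1.0946 = 0.6792
  upper = 2 × 0.8869 − 0.8393 = 0.9345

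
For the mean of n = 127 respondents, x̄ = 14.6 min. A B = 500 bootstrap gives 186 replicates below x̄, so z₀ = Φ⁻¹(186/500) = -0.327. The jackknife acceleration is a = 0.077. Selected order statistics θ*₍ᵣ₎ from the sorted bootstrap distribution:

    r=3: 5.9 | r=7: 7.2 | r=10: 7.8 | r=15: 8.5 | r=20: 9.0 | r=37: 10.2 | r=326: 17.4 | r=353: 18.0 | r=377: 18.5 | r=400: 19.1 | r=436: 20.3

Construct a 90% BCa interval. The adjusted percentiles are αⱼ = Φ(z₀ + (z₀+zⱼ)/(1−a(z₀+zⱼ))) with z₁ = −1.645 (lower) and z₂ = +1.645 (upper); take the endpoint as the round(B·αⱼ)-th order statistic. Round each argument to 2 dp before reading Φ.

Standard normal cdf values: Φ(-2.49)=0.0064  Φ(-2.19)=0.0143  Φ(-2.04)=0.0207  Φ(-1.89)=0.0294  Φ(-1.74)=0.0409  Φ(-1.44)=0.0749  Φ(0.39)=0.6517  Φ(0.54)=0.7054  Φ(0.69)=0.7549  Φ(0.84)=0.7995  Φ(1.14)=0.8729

(7.8, 20.3)

Lower: z₀ + z₁ = -0.327 + (-1.645) = -1.972; 1 − a(z₀+z₁) = 1 − (0.077)(-1.972) = 1.1518; argument = -0.327 + (-1.972)/1.1518 = -2.0390 → -2.04.
α₁ = Φ(-2.04) = 0.0207; rank = round(500 × 0.0207) = 10; θ*₍10₎ = 7.8.
Upper: z₀ + z₂ = 1.318; 1 − a(z₀+z₂) = 0.8985; argument = 1.1399 → 1.14; α₂ = 0.8729; rank = 436; θ*₍436₎ = 20.3.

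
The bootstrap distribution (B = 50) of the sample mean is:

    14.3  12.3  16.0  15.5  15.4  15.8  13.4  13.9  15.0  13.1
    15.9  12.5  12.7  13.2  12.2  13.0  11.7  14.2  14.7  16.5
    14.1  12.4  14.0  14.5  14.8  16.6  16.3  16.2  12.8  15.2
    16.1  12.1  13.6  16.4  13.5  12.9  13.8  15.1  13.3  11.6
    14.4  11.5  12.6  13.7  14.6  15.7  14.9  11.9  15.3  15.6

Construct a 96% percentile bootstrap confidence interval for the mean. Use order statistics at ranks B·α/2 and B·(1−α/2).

Sorted replicates: 11.5, 11.6, 11.7, 11.9, 12.1, 12.2, 12.3, 12.4, 12.5, 12.6, 12.7, 12.8, 12.9, 13.0, 13.1, 13.2, 13.3, 13.4, 13.5, 13.6, 13.7, 13.8, 13.9, 14.0, 14.1, 14.2, 14.3, 14.4, 14.5, 14.6, 14.7, 14.8, 14.9, 15.0, 15.1, 15.2, 15.3, 15.4, 15.5, 15.6, 15.7, 15.8, 15.9, 16.0, 16.1, 16.2, 16.3, 16.4, 16.5, 16.6
α = 0.04; lower rank = 50 × 0.020 = 1; upper rank = 50 × 0.980 = 49.
The 1st smallest replicate is 11.5; the 49th is 16.5.

(11.5, 16.5)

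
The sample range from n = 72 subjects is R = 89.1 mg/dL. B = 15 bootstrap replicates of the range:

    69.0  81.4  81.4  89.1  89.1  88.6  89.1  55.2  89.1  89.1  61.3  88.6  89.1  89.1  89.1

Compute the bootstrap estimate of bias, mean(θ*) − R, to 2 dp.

mean(θ*) = (69.0 + 81.4 + 81.4 + 89.1 + 89.1 + 88.6 + 89.1 + 55.2 + 89.1 + 89.1 + 61.3 + 88.6 + 89.1 + 89.1 + 89.1) / 15 = 82.553
bias = 82.553 − 89.1

bias = −6.55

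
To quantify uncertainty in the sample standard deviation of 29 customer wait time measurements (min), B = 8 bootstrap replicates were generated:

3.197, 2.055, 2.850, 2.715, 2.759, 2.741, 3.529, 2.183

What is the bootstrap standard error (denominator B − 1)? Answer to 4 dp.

Bootstrap SE is the standard deviation of the 8 replicate standard deviations.
Mean of replicates: (3.197 + 2.055 + 2.850 + 2.715 + 2.759 + 2.741 + 3.529 + 2.183) / 8 = 22.02900 / 8 = 2.75362
Sum of squared deviations: (+0.44338)² + (−0.69862)² + (+0.09638)² + (−0.03863)² + (+0.00537)² + (−0.01262)² + (+0.77537)² + (−0.57063)² = 1.62245
Variance = 1.62245 / 7 = 0.23178
SE* = √0.23178

SE* = 0.4814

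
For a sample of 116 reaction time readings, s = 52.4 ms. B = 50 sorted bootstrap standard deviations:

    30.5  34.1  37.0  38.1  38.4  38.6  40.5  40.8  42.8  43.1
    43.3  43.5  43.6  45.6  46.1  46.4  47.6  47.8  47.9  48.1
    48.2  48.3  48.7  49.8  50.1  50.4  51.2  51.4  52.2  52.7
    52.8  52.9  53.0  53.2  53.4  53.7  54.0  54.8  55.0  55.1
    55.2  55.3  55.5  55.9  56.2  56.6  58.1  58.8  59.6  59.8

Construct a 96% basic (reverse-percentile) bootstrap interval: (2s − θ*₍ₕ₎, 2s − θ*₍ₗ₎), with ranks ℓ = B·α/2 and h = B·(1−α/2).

Percentile endpoints at ranks 1 and 49: θ*₍1₎ = 30.5, θ*₍49₎ = 59.6.
Basic interval reflects these around s:
  lower = 2 × 52.4 − 59.6 = 45.2
  upper = 2 × 52.4 − 30.5 = 74.3

(45.2, 74.3)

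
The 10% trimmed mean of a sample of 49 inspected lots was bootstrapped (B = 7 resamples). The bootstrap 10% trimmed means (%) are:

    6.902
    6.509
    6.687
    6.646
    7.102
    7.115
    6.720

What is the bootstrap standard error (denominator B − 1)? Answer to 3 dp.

SE* = 0.234

Bootstrap SE is the standard deviation of the 7 replicate 10% trimmed means.
Mean of replicates: (6.902 + 6.509 + 6.687 + 6.646 + 7.102 + 7.115 + 6.720) / 7 = 47.6810 / 7 = 6.8116
Sum of squared deviations: (+0.0904)² + (−0.3026)² + (−0.1246)² + (−0.1656)² + (+0.2904)² + (+0.3034)² + (−0.0916)² = 0.3275
Variance = 0.3275 / 6 = 0.0546
SE* = √0.0546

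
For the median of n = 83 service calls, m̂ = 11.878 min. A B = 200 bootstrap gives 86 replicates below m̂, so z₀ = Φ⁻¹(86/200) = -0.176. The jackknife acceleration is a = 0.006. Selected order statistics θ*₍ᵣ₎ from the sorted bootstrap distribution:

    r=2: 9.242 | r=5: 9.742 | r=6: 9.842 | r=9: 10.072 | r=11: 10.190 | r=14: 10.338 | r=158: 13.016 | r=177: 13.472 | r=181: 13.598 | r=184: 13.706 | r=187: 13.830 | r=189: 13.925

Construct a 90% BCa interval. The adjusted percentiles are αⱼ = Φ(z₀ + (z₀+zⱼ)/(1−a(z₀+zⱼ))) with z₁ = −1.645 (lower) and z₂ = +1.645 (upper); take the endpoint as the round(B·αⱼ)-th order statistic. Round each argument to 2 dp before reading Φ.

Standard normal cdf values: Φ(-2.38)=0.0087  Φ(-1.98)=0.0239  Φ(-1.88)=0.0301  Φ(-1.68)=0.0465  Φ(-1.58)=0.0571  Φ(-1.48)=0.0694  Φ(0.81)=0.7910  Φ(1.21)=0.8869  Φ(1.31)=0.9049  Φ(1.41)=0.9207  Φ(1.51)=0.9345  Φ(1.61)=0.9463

Lower: z₀ + z₁ = -0.176 + (-1.645) = -1.821; 1 − a(z₀+z₁) = 1 − (0.006)(-1.821) = 1.0109; argument = -0.176 + (-1.821)/1.0109 = -1.9773 → -1.98.
α₁ = Φ(-1.98) = 0.0239; rank = round(200 × 0.0239) = 5; θ*₍5₎ = 9.742.
Upper: z₀ + z₂ = 1.469; 1 − a(z₀+z₂) = 0.9912; argument = 1.3061 → 1.31; α₂ = 0.9049; rank = 181; θ*₍181₎ = 13.598.

(9.742, 13.598)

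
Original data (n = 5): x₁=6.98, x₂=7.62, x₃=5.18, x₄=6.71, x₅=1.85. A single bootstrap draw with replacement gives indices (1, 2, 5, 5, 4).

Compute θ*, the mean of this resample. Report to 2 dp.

Resample values: 6.98, 7.62, 1.85, 1.85, 6.71.
Mean = (6.98 + 7.62 + 1.85 + 1.85 + 6.71) / 5 = 25.010 / 5 = 5.00

θ* = 5.00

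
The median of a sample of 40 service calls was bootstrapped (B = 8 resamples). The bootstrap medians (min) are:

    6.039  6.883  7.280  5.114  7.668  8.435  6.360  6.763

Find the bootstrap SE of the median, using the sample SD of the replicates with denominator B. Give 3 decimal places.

Bootstrap SE is the standard deviation of the 8 replicate medians.
Mean of replicates: (6.039 + 6.883 + 7.280 + 5.114 + 7.668 + 8.435 + 6.360 + 6.763) / 8 = 54.5420 / 8 = 6.8178
Sum of squared deviations: (−0.7788)² + (+0.0652)² + (+0.4623)² + (−1.7038)² + (+0.8502)² + (+1.6173)² + (−0.4577)² + (−0.0548)² = 7.2781
Variance = 7.2781 / 8 = 0.9098
SE* = √0.9098

SE* = 0.954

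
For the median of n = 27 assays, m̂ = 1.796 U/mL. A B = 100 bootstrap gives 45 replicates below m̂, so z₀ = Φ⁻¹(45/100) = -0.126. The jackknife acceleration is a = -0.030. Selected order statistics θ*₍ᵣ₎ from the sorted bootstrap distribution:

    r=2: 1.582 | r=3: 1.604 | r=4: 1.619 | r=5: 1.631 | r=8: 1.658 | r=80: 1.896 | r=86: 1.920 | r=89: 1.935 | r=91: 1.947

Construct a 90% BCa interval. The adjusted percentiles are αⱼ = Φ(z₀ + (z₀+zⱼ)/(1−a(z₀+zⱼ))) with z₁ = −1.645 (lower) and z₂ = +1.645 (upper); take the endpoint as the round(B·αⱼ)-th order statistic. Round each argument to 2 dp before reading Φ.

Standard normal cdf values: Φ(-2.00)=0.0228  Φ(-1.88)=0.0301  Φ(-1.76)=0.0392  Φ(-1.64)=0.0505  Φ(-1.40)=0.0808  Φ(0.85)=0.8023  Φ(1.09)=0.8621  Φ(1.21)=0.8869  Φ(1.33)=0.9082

(1.582, 1.947)

Lower: z₀ + z₁ = -0.126 + (-1.645) = -1.771; 1 − a(z₀+z₁) = 1 − (-0.030)(-1.771) = 0.9469; argument = -0.126 + (-1.771)/0.9469 = -1.9964 → -2.00.
α₁ = Φ(-2.00) = 0.0228; rank = round(100 × 0.0228) = 2; θ*₍2₎ = 1.582.
Upper: z₀ + z₂ = 1.519; 1 − a(z₀+z₂) = 1.0456; argument = 1.3268 → 1.33; α₂ = 0.9082; rank = 91; θ*₍91₎ = 1.947.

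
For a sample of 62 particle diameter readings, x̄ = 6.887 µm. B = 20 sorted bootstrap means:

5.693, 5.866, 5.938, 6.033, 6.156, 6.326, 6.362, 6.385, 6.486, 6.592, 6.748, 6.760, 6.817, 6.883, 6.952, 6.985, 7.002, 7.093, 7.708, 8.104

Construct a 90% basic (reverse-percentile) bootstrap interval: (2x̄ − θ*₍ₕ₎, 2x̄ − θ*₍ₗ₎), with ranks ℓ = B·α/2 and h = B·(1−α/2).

(6.066, 8.081)

Percentile endpoints at ranks 1 and 19: θ*₍1₎ = 5.693, θ*₍19₎ = 7.708.
Basic interval reflects these around x̄:
  lower = 2 × 6.887 − 7.708 = 6.066
  upper = 2 × 6.887 − 5.693 = 8.081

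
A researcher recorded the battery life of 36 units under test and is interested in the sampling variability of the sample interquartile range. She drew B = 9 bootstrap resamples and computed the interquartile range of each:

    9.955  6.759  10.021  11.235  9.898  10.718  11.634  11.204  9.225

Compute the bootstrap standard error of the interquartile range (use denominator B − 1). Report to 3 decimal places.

Bootstrap SE is the standard deviation of the 9 replicate interquartile ranges.
Mean of replicates: (9.955 + 6.759 + 10.021 + 11.235 + 9.898 + 10.718 + 11.634 + 11.204 + 9.225) / 9 = 90.6490 / 9 = 10.0721
Sum of squared deviations: (−0.1171)² + (−3.3131)² + (−0.0511)² + (+1.1629)² + (−0.1741)² + (+0.6459)² + (+1.5619)² + (+1.1319)² + (−0.8471)² = 17.2311
Variance = 17.2311 / 8 = 2.1539
SE* = √2.1539

SE* = 1.468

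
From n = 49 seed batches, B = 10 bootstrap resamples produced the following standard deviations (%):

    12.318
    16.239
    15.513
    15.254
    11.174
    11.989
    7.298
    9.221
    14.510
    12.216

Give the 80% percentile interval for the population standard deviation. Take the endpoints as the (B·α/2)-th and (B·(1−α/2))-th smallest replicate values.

(7.298, 15.513)

Sorted replicates: 7.298, 9.221, 11.174, 11.989, 12.216, 12.318, 14.510, 15.254, 15.513, 16.239
α = 0.20; lower rank = 10 × 0.100 = 1; upper rank = 10 × 0.900 = 9.
The 1st smallest replicate is 7.298; the 9th is 15.513.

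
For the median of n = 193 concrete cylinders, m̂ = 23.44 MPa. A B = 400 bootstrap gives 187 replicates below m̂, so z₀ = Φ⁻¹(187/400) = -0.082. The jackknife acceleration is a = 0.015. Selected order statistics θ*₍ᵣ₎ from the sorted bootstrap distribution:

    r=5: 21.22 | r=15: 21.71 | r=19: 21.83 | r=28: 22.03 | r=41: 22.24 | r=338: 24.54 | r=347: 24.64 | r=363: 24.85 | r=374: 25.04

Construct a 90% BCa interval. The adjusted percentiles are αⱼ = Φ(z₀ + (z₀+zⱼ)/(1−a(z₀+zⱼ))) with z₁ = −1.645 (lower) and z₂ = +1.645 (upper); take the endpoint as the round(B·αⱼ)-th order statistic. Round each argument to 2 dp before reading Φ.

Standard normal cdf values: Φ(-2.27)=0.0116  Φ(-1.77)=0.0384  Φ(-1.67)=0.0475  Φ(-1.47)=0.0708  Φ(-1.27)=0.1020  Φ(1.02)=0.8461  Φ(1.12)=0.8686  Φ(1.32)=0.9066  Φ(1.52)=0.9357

Lower: z₀ + z₁ = -0.082 + (-1.645) = -1.727; 1 − a(z₀+z₁) = 1 − (0.015)(-1.727) = 1.0259; argument = -0.082 + (-1.727)/1.0259 = -1.7654 → -1.77.
α₁ = Φ(-1.77) = 0.0384; rank = round(400 × 0.0384) = 15; θ*₍15₎ = 21.71.
Upper: z₀ + z₂ = 1.563; 1 − a(z₀+z₂) = 0.9766; argument = 1.5185 → 1.52; α₂ = 0.9357; rank = 374; θ*₍374₎ = 25.04.

(21.71, 25.04)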